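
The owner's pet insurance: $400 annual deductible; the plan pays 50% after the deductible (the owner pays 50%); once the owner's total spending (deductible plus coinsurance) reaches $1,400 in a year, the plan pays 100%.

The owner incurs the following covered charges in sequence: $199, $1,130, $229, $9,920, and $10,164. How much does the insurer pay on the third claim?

Claim 1 — $199: fully absorbed by the deductible. Owner pays $199; OOP now $199. Insurer: $199 − $199 = $0.
Claim 2 — $1,130: $201 to deductible, leaving $929; coinsurance $929 × 50% = $464.50. Owner owes $665.50 (running OOP $864.50). Plan pays $1,130 − $665.50 = $464.50.
Claim 3 — $229: deductible met; 50% of $229 = $114.50. Owner owes $114.50 (running OOP $979). Insurer: $229 − $114.50 = $114.50.

$114.50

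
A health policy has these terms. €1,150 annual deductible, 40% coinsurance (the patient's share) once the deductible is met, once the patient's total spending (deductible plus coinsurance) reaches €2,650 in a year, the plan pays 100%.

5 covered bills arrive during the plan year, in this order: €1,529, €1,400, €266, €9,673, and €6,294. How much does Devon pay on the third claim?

€106.40

Claim 1 — €1,529: deductible takes €1,150, €379 remains; patient's 40% is €151.60. Patient owes €1,301.60 (running OOP €1,301.60).
Claim 2 — €1,400: deductible met; 40% of €1,400 = €560. Patient owes €560 (running OOP €1,861.60).
Claim 3 — €266: deductible already satisfied, so patient's share is 40% × €266 = €106.40. Patient owes €106.40 (running OOP €1,968).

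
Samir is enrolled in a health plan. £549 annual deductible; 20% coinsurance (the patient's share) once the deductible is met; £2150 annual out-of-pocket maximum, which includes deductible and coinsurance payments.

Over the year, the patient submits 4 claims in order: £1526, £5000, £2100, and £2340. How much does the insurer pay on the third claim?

£1694.40

Claim 1 — £1526: deductible takes £549, £977 remains; coinsurance £977 × 20% = £195.40. Patient owes £744.40 (running OOP £744.40). Insurer: £1526 − £744.40 = £781.60.
Claim 2 — £5000: deductible met; 20% of £5000 = £1000. Patient owes £1000 (running OOP £1744.40). Plan pays £5000 − £1000 = £4000.
Claim 3 — £2100: deductible already satisfied, so patient's share is 20% × £2100 = £420. Adding that to £1744.40 gives £2164.40, past the £2150 cap; patient pays only £2150 − £1744.40 = £405.60. Insurer: £2100 − £405.60 = £1694.40.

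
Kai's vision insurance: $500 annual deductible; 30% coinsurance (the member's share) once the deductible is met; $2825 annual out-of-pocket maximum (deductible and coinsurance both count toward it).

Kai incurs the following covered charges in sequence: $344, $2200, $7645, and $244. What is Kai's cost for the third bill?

$1711.80

Bill 1, $344: entire amount goes to the deductible. Cost to member: $344. OOP to date $344.
Bill 2, $2200: $156 finishes the deductible; $2044 goes to coinsurance; member's 30% is $613.20. Member pays $769.20; OOP now $1113.20.
Bill 3, $7645: deductible met; 30% of $7645 = $2293.50. That would push OOP to $3406.70, over the $2825 cap, so member pays $2825 − $1113.20 = $1711.80.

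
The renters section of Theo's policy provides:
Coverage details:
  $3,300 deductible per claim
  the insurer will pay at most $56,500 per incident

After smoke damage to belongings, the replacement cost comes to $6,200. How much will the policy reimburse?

$2,900

Less the $3,300 deductible: $6,200 − $3,300 = $2,900.
That's under the $56,500 cap, so the insurer reimburses the full $2,900.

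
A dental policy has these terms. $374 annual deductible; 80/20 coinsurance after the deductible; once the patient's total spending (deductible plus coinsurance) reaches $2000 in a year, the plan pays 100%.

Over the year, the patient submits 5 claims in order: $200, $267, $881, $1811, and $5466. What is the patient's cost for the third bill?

Claim 1 ($200): entire amount goes to the deductible. Patient pays $200; OOP now $200.
Claim 2 ($267): $174 finishes the deductible; $93 goes to coinsurance; 20% of $93 = $18.60. Patient owes $192.60 (running OOP $392.60).
Claim 3 ($881): deductible already satisfied, so patient's share is 20% × $881 = $176.20. Patient pays $176.20; OOP now $568.80.

$176.20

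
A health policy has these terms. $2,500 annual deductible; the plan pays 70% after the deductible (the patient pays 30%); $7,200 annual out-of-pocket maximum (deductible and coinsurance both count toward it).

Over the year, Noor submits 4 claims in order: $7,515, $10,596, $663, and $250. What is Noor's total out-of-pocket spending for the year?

$7,200

Bill 1, $7,515: deductible takes $2,500, $5,015 remains; coinsurance $5,015 × 30% = $1,504.50. Cost to patient: $4,004.50. OOP to date $4,004.50.
Bill 2, $10,596: 30% coinsurance on $10,596 = $3,178.80. Patient owes $3,178.80 (running OOP $7,183.30).
Bill 3, $663: deductible already satisfied, so patient's share is 30% × $663 = $198.90. Adding that to $7,183.30 gives $7,382.20, past the $7,200 cap; patient pays only $7,200 − $7,183.30 = $16.70.
Bill 4, $250: deductible met; 30% of $250 = $75. Adding that to $7,200 gives $7,275, past the $7,200 cap; patient pays only $7,200 − $7,200 = $0.
Total paid by the patient: $4,004.50 + $3,178.80 + $16.70 + $0 = $7,200.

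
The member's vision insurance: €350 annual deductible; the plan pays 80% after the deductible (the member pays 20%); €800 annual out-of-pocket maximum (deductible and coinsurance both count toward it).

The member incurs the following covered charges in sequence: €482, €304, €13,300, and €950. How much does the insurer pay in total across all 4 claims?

€14,236

#1 (€482): deductible takes €350, €132 remains; coinsurance €132 × 20% = €26.40. Cost to member: €376.40. OOP to date €376.40. Plan pays €482 − €376.40 = €105.60.
#2 (€304): 20% coinsurance on €304 = €60.80. Member pays €60.80; OOP now €437.20. Plan pays €304 − €60.80 = €243.20.
#3 (€13,300): 20% coinsurance on €13,300 = €2,660. That would push OOP to €3,097.20, over the €800 cap, so member pays €800 − €437.20 = €362.80. Insurer: €13,300 − €362.80 = €12,937.20.
#4 (€950): deductible already satisfied, so member's share is 20% × €950 = €190. OOP would hit €990 > €800, so the cap limits the member to €800 − €800 = €0. Plan pays €950 − €0 = €950.
Insurer total = bills − member's total = €15,036 − €800 = €14,236.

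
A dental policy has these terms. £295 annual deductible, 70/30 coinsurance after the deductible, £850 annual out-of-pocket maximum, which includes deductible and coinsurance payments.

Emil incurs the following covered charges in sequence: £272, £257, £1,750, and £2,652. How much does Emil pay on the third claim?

Claim 1 (£272): entire amount goes to the deductible. Patient owes £272 (running OOP £272).
Claim 2 (£257): £23 finishes the deductible; £234 goes to coinsurance; 30% of £234 = £70.20. Patient owes £93.20 (running OOP £365.20).
Claim 3 (£1,750): 30% coinsurance on £1,750 = £525. OOP would hit £890.20 > £850, so the cap limits the patient to £850 − £365.20 = £484.80.

£484.80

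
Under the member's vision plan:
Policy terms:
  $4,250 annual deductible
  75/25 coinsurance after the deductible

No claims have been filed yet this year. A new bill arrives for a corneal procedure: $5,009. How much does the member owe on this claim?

Nothing has been paid toward the $4,250 deductible, so the first $4,250 of this charge is applied there.
After the $4,250 deductible portion, $5,009 − $4,250 = $759 is subject to coinsurance.
25% of $759 = $189.75 falls to the member.
That puts the member's cost at $4,250 + $189.75 = $4,439.75.

$4,439.75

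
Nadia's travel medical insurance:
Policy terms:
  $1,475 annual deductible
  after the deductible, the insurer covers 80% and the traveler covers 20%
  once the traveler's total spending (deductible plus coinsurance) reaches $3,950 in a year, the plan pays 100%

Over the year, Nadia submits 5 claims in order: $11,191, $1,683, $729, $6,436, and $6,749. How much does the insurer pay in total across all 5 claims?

Bill 1, $11,191: $1,475 finishes the deductible; $9,716 goes to coinsurance; 20% of $9,716 = $1,943.20. Traveler owes $3,418.20 (running OOP $3,418.20). Plan pays $11,191 − $3,418.20 = $7,772.80.
Bill 2, $1,683: 20% coinsurance on $1,683 = $336.60. Cost to traveler: $336.60. OOP to date $3,754.80. Plan pays $1,683 − $336.60 = $1,346.40.
Bill 3, $729: deductible met; 20% of $729 = $145.80. Cost to traveler: $145.80. OOP to date $3,900.60. Insurer: $729 − $145.80 = $583.20.
Bill 4, $6,436: deductible met; 20% of $6,436 = $1,287.20. OOP would hit $5,187.80 > $3,950, so the cap limits the traveler to $3,950 − $3,900.60 = $49.40. Plan pays $6,436 − $49.40 = $6,386.60.
Bill 5, $6,749: deductible already satisfied, so traveler's share is 20% × $6,749 = $1,349.80. That would push OOP to $5,299.80, over the $3,950 cap, so traveler pays $3,950 − $3,950 = $0. Insurer: $6,749 − $0 = $6,749.
Insurer total = bills − traveler's total = $26,788 − $3,950 = $22,838.

$22,838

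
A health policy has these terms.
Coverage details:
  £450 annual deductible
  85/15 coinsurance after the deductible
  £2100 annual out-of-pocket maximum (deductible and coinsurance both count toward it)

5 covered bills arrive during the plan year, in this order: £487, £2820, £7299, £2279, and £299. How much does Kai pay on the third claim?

£1094.85

Bill 1, £487: £450 to deductible, leaving £37; coinsurance £37 × 15% = £5.55. Patient owes £455.55 (running OOP £455.55).
Bill 2, £2820: deductible met; 15% of £2820 = £423. Patient owes £423 (running OOP £878.55).
Bill 3, £7299: 15% coinsurance on £7299 = £1094.85. Cost to patient: £1094.85. OOP to date £1973.40.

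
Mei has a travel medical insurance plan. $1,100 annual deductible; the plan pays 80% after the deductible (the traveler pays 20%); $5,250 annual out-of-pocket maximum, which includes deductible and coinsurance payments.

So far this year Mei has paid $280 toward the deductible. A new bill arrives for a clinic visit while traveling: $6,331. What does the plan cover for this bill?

$4,408.80

$280 of the $1,100 deductible is already met, leaving $820.
That leaves $6,331 − $820 = $5,511 for coinsurance.
Traveler's 20% share of $5,511 is $1,102.20.
So the traveler owes $820 + $1,102.20 = $1,922.20 before any cap.
Cumulative spending $280 + $1,922.20 = $2,202.20 stays under the $5,250 maximum.
The plan picks up $6,331 − $1,922.20 = $4,408.80.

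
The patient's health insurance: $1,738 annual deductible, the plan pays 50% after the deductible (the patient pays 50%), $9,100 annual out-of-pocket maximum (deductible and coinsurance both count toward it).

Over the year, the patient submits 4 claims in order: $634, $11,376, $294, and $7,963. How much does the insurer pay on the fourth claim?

$5,884

Claim 1 — $634: fully absorbed by the deductible. Patient pays $634; OOP now $634. Plan pays $634 − $634 = $0.
Claim 2 — $11,376: $1,104 to deductible, leaving $10,272; 50% of $10,272 = $5,136. Patient owes $6,240 (running OOP $6,874). Plan pays $11,376 − $6,240 = $5,136.
Claim 3 — $294: deductible already satisfied, so patient's share is 50% × $294 = $147. Cost to patient: $147. OOP to date $7,021. Insurer: $294 − $147 = $147.
Claim 4 — $7,963: deductible already satisfied, so patient's share is 50% × $7,963 = $3,981.50. Adding that to $7,021 gives $11,002.50, past the $9,100 cap; patient pays only $9,100 − $7,021 = $2,079. Insurer: $7,963 − $2,079 = $5,884.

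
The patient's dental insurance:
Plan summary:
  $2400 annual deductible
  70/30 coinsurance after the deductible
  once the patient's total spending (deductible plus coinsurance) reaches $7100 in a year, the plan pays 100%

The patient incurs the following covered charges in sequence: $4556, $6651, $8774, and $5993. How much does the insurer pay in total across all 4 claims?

#1 ($4556): $2400 finishes the deductible; $2156 goes to coinsurance; 30% of $2156 = $646.80. Cost to patient: $3046.80. OOP to date $3046.80. Plan pays $4556 − $3046.80 = $1509.20.
#2 ($6651): 30% coinsurance on $6651 = $1995.30. Cost to patient: $1995.30. OOP to date $5042.10. Plan pays $6651 − $1995.30 = $4655.70.
#3 ($8774): deductible already satisfied, so patient's share is 30% × $8774 = $2632.20. OOP would hit $7674.30 > $7100, so the cap limits the patient to $7100 − $5042.10 = $2057.90. Plan pays $8774 − $2057.90 = $6716.10.
#4 ($5993): deductible met; 30% of $5993 = $1797.90. OOP would hit $8897.90 > $7100, so the cap limits the patient to $7100 − $7100 = $0. Insurer: $5993 − $0 = $5993.
Insurer total = bills − patient's total = $25974 − $7100 = $18874.

$18874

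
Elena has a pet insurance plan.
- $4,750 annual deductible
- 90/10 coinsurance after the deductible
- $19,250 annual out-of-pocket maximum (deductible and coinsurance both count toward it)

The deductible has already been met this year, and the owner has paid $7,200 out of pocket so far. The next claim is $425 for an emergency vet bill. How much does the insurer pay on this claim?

$382.50

With the deductible met, the entire $425 is subject to coinsurance.
10% of $425 = $42.50 falls to the owner.
Total out-of-pocket so far would be $7,200 + $42.50 = $7,242.50, below the $19,250 cap — no reduction.
The insurer covers the remainder: $425 − $42.50 = $382.50.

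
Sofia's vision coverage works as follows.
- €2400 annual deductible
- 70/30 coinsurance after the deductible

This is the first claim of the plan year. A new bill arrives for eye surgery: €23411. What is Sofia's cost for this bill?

€8703.30

Nothing has been paid toward the €2400 deductible, so the first €2400 of this charge is applied there.
After the €2400 deductible portion, €23411 − €2400 = €21011 is subject to coinsurance.
30% of €21011 = €6303.30 falls to the member.
So the member owes €2400 + €6303.30 = €8703.30.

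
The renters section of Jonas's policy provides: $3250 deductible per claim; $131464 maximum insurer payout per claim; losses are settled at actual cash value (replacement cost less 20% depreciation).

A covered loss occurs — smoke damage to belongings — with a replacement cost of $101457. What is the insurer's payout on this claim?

At 20% depreciation, ACV = $101457 − $20291.40 = $81165.60.
Subtract the deductible: $81165.60 − $3250 = $77915.60.
$77915.60 is within the $131464 limit, so the insurer pays $77915.60.

$77915.60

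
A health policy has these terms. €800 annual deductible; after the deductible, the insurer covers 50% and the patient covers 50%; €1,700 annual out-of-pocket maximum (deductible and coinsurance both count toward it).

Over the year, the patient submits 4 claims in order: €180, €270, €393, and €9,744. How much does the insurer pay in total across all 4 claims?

€8,887

Claim 1 — €180: all of it applies to the deductible. Patient owes €180 (running OOP €180). Insurer: €180 − €180 = €0.
Claim 2 — €270: fully absorbed by the deductible. Patient pays €270; OOP now €450. Insurer: €270 − €270 = €0.
Claim 3 — €393: €350 finishes the deductible; €43 goes to coinsurance; coinsurance €43 × 50% = €21.50. Cost to patient: €371.50. OOP to date €821.50. Insurer: €393 − €371.50 = €21.50.
Claim 4 — €9,744: deductible met; 50% of €9,744 = €4,872. That would push OOP to €5,693.50, over the €1,700 cap, so patient pays €1,700 − €821.50 = €878.50. Plan pays €9,744 − €878.50 = €8,865.50.
Insurer total: €0 + €0 + €21.50 + €8,865.50 = €8,887.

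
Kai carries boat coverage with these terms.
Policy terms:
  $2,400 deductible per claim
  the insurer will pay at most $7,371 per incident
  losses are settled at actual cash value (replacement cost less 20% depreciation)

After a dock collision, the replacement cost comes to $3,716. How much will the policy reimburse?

$572.80

At 20% depreciation, ACV = $3,716 − $743.20 = $2,972.80.
After the deductible, $2,972.80 − $2,400 = $572.80 remains.
That's under the $7,371 cap, so the insurer reimburses the full $572.80.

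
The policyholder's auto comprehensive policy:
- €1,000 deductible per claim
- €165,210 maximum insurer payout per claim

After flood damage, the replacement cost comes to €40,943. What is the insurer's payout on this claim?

€39,943

Less the €1,000 deductible: €40,943 − €1,000 = €39,943.
€39,943 ≤ €165,210, so the limit doesn't bind; insurer pays €39,943.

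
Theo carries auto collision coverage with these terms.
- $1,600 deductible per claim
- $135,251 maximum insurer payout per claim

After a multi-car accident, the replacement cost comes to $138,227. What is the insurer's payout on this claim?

$135,251

Subtract the deductible: $138,227 − $1,600 = $136,627.
$136,627 exceeds the $135,251 limit, so the insurer pays the limit: $135,251.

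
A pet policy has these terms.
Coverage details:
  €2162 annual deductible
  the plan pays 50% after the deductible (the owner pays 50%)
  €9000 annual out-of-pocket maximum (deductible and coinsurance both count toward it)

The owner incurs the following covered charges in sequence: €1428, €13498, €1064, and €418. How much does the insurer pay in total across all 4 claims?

€7408

Bill 1, €1428: all of it applies to the deductible. Owner pays €1428; OOP now €1428. Plan pays €1428 − €1428 = €0.
Bill 2, €13498: €734 finishes the deductible; €12764 goes to coinsurance; 50% of €12764 = €6382. Owner owes €7116 (running OOP €8544). Insurer: €13498 − €7116 = €6382.
Bill 3, €1064: deductible met; 50% of €1064 = €532. Adding that to €8544 gives €9076, past the €9000 cap; owner pays only €9000 − €8544 = €456. Plan pays €1064 − €456 = €608.
Bill 4, €418: 50% coinsurance on €418 = €209. That would push OOP to €9209, over the €9000 cap, so owner pays €9000 − €9000 = €0. Plan pays €418 − €0 = €418.
Insurer total = bills − owner's total = €16408 − €9000 = €7408.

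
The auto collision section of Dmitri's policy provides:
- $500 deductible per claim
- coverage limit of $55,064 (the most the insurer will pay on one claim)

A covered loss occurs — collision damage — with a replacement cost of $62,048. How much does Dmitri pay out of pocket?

After the deductible, $62,048 − $500 = $61,548 remains.
$61,548 exceeds the $55,064 limit, so the insurer pays the limit: $55,064.
Driver's share is the uncovered remainder: $62,048 − $55,064 = $6,984.

$6,984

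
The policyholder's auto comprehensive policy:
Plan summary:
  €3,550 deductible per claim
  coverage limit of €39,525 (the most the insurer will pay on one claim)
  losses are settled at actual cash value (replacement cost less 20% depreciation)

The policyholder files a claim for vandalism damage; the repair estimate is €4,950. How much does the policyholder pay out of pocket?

€4,540

Actual cash value after 20% depreciation: €4,950 × 80% = €3,960.
Less the €3,550 deductible: €3,960 − €3,550 = €410.
€410 ≤ €39,525, so the limit doesn't bind; insurer pays €410.
The policyholder bears the rest of the original loss: €4,950 − €410 = €4,540.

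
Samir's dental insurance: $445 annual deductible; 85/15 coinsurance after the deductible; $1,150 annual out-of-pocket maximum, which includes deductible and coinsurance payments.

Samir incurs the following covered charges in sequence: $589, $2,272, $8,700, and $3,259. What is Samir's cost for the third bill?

Claim 1 — $589: $445 finishes the deductible; $144 goes to coinsurance; 15% of $144 = $21.60. Patient owes $466.60 (running OOP $466.60).
Claim 2 — $2,272: deductible met; 15% of $2,272 = $340.80. Patient owes $340.80 (running OOP $807.40).
Claim 3 — $8,700: deductible met; 15% of $8,700 = $1,305. That would push OOP to $2,112.40, over the $1,150 cap, so patient pays $1,150 − $807.40 = $342.60.

$342.60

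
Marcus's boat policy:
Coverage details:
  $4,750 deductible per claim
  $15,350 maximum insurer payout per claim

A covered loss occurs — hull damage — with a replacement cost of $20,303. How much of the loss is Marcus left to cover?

$4,953

Less the $4,750 deductible: $20,303 − $4,750 = $15,553.
Since $15,553 > $15,350, the payout is capped at $15,350.
Owner's share is the uncovered remainder: $20,303 − $15,350 = $4,953.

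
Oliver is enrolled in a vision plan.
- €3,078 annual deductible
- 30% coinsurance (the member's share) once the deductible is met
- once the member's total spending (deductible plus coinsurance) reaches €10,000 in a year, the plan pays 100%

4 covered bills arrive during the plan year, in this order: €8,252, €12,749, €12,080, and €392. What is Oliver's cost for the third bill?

€1,545.10

Claim 1 — €8,252: €3,078 finishes the deductible; €5,174 goes to coinsurance; 30% of €5,174 = €1,552.20. Member owes €4,630.20 (running OOP €4,630.20).
Claim 2 — €12,749: deductible met; 30% of €12,749 = €3,824.70. Member owes €3,824.70 (running OOP €8,454.90).
Claim 3 — €12,080: deductible met; 30% of €12,080 = €3,624. OOP would hit €12,078.90 > €10,000, so the cap limits the member to €10,000 − €8,454.90 = €1,545.10.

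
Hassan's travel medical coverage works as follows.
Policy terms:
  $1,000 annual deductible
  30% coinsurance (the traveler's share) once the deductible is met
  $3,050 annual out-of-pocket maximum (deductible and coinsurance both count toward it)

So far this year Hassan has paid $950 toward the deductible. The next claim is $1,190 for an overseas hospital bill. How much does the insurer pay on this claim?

$798

$950 of the $1,000 deductible is already met, leaving $50.
That leaves $1,190 − $50 = $1,140 for coinsurance.
Coinsurance: $1,140 × 30% = $342.
Traveler responsibility before any cap: $50 + $342 = $392.
Year-to-date out-of-pocket becomes $950 + $392 = $1,342, still under the $3,050 maximum, so no cap applies.
Insurer pays the balance: $1,190 − $392 = $798.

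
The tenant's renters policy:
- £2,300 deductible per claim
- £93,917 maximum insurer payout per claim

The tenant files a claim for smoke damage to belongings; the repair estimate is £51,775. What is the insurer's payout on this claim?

Subtract the deductible: £51,775 − £2,300 = £49,475.
£49,475 is within the £93,917 limit, so the insurer pays £49,475.

£49,475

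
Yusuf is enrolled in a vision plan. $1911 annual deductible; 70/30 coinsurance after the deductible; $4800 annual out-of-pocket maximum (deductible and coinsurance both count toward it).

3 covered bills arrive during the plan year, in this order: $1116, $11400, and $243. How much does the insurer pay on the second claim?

Claim 1 — $1116: all of it applies to the deductible. Member pays $1116; OOP now $1116. Insurer: $1116 − $1116 = $0.
Claim 2 — $11400: deductible takes $795, $10605 remains; member's 30% is $3181.50. Claim cost before the cap: $795 + $3181.50 = $3976.50. OOP would hit $5092.50 > $4800, so the cap limits the member to $4800 − $1116 = $3684. Plan pays $11400 − $3684 = $7716.

$7716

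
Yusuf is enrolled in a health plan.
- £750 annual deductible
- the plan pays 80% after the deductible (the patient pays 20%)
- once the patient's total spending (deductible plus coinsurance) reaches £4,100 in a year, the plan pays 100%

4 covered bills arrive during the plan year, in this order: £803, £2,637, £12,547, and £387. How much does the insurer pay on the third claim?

£10,037.60

Claim 1 — £803: £750 to deductible, leaving £53; coinsurance £53 × 20% = £10.60. Patient owes £760.60 (running OOP £760.60). Plan pays £803 − £760.60 = £42.40.
Claim 2 — £2,637: deductible already satisfied, so patient's share is 20% × £2,637 = £527.40. Patient owes £527.40 (running OOP £1,288). Plan pays £2,637 − £527.40 = £2,109.60.
Claim 3 — £12,547: deductible met; 20% of £12,547 = £2,509.40. Patient owes £2,509.40 (running OOP £3,797.40). Plan pays £12,547 − £2,509.40 = £10,037.60.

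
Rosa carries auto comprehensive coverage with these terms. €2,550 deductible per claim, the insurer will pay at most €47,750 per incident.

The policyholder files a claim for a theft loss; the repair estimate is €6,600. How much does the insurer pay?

€4,050

After the deductible, €6,600 − €2,550 = €4,050 remains.
€4,050 is within the €47,750 limit, so the insurer pays €4,050.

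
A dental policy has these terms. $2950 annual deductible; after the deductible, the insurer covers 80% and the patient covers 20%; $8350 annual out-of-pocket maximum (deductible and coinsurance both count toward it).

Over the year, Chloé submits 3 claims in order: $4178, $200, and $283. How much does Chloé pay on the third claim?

$56.60

Claim 1 ($4178): $2950 finishes the deductible; $1228 goes to coinsurance; 20% of $1228 = $245.60. Cost to patient: $3195.60. OOP to date $3195.60.
Claim 2 ($200): deductible already satisfied, so patient's share is 20% × $200 = $40. Cost to patient: $40. OOP to date $3235.60.
Claim 3 ($283): 20% coinsurance on $283 = $56.60. Cost to patient: $56.60. OOP to date $3292.20.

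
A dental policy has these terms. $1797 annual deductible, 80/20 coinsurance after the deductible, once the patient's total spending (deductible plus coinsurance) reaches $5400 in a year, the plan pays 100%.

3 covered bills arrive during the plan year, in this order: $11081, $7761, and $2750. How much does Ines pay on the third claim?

Claim 1 — $11081: $1797 to deductible, leaving $9284; patient's 20% is $1856.80. Patient owes $3653.80 (running OOP $3653.80).
Claim 2 — $7761: deductible met; 20% of $7761 = $1552.20. Patient owes $1552.20 (running OOP $5206).
Claim 3 — $2750: 20% coinsurance on $2750 = $550. OOP would hit $5756 > $5400, so the cap limits the patient to $5400 − $5206 = $194.

$194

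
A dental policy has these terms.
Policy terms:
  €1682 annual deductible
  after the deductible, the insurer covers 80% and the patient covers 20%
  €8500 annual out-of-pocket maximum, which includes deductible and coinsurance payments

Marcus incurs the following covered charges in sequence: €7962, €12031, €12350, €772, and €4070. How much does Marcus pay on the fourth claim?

Claim 1 (€7962): deductible takes €1682, €6280 remains; 20% of €6280 = €1256. Patient owes €2938 (running OOP €2938).
Claim 2 (€12031): deductible met; 20% of €12031 = €2406.20. Cost to patient: €2406.20. OOP to date €5344.20.
Claim 3 (€12350): deductible already satisfied, so patient's share is 20% × €12350 = €2470. Cost to patient: €2470. OOP to date €7814.20.
Claim 4 (€772): 20% coinsurance on €772 = €154.40. Cost to patient: €154.40. OOP to date €7968.60.

€154.40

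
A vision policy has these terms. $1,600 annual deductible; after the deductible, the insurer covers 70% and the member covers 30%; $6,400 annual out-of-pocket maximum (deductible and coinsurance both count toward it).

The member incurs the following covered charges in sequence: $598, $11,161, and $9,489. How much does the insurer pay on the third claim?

Claim 1 — $598: entire amount goes to the deductible. Cost to member: $598. OOP to date $598. Insurer: $598 − $598 = $0.
Claim 2 — $11,161: $1,002 to deductible, leaving $10,159; 30% of $10,159 = $3,047.70. Member owes $4,049.70 (running OOP $4,647.70). Plan pays $11,161 − $4,049.70 = $7,111.30.
Claim 3 — $9,489: deductible already satisfied, so member's share is 30% × $9,489 = $2,846.70. Adding that to $4,647.70 gives $7,494.40, past the $6,400 cap; member pays only $6,400 − $4,647.70 = $1,752.30. Plan pays $9,489 − $1,752.30 = $7,736.70.

$7,736.70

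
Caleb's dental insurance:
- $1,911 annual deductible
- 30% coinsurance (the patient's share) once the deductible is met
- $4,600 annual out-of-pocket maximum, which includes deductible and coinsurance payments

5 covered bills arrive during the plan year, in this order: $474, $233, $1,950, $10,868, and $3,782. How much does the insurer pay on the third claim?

$522.20

Bill 1, $474: entire amount goes to the deductible. Patient owes $474 (running OOP $474). Plan pays $474 − $474 = $0.
Bill 2, $233: fully absorbed by the deductible. Patient pays $233; OOP now $707. Insurer: $233 − $233 = $0.
Bill 3, $1,950: $1,204 to deductible, leaving $746; patient's 30% is $223.80. Patient pays $1,427.80; OOP now $2,134.80. Plan pays $1,950 − $1,427.80 = $522.20.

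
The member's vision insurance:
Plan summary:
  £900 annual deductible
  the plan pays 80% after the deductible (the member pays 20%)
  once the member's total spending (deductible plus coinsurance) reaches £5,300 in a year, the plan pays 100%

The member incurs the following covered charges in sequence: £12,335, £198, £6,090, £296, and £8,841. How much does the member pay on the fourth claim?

Claim 1 — £12,335: £900 finishes the deductible; £11,435 goes to coinsurance; member's 20% is £2,287. Cost to member: £3,187. OOP to date £3,187.
Claim 2 — £198: deductible met; 20% of £198 = £39.60. Member owes £39.60 (running OOP £3,226.60).
Claim 3 — £6,090: deductible already satisfied, so member's share is 20% × £6,090 = £1,218. Cost to member: £1,218. OOP to date £4,444.60.
Claim 4 — £296: deductible met; 20% of £296 = £59.20. Member pays £59.20; OOP now £4,503.80.

£59.20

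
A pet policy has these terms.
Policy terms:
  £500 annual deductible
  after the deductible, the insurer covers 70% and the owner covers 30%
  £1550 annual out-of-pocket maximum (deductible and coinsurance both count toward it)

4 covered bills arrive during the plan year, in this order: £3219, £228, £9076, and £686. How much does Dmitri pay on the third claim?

£165.90

Bill 1, £3219: £500 to deductible, leaving £2719; owner's 30% is £815.70. Owner pays £1315.70; OOP now £1315.70.
Bill 2, £228: deductible met; 30% of £228 = £68.40. Owner owes £68.40 (running OOP £1384.10).
Bill 3, £9076: deductible already satisfied, so owner's share is 30% × £9076 = £2722.80. That would push OOP to £4106.90, over the £1550 cap, so owner pays £1550 − £1384.10 = £165.90.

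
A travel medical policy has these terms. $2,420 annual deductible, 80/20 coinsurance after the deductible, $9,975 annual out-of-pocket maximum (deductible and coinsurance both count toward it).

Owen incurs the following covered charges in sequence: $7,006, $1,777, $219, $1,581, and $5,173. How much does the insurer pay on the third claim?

Bill 1, $7,006: $2,420 to deductible, leaving $4,586; traveler's 20% is $917.20. Traveler owes $3,337.20 (running OOP $3,337.20). Plan pays $7,006 − $3,337.20 = $3,668.80.
Bill 2, $1,777: 20% coinsurance on $1,777 = $355.40. Traveler pays $355.40; OOP now $3,692.60. Plan pays $1,777 − $355.40 = $1,421.60.
Bill 3, $219: 20% coinsurance on $219 = $43.80. Traveler owes $43.80 (running OOP $3,736.40). Insurer: $219 − $43.80 = $175.20.

$175.20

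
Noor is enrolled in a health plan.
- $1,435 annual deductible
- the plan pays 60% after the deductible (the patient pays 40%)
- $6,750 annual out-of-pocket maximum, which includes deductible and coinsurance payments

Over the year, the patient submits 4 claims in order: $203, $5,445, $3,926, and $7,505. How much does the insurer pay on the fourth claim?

$5,445.60

Claim 1 ($203): all of it applies to the deductible. Cost to patient: $203. OOP to date $203. Insurer: $203 − $203 = $0.
Claim 2 ($5,445): $1,232 finishes the deductible; $4,213 goes to coinsurance; coinsurance $4,213 × 40% = $1,685.20. Patient owes $2,917.20 (running OOP $3,120.20). Insurer: $5,445 − $2,917.20 = $2,527.80.
Claim 3 ($3,926): deductible already satisfied, so patient's share is 40% × $3,926 = $1,570.40. Cost to patient: $1,570.40. OOP to date $4,690.60. Plan pays $3,926 − $1,570.40 = $2,355.60.
Claim 4 ($7,505): deductible already satisfied, so patient's share is 40% × $7,505 = $3,002. OOP would hit $7,692.60 > $6,750, so the cap limits the patient to $6,750 − $4,690.60 = $2,059.40. Insurer: $7,505 − $2,059.40 = $5,445.60.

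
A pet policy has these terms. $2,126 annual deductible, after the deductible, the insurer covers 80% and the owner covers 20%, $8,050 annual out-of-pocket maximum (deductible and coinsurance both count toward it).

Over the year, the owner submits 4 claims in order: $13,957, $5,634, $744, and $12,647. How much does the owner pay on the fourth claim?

$2,282.20

Claim 1 ($13,957): $2,126 finishes the deductible; $11,831 goes to coinsurance; owner's 20% is $2,366.20. Owner owes $4,492.20 (running OOP $4,492.20).
Claim 2 ($5,634): deductible met; 20% of $5,634 = $1,126.80. Owner pays $1,126.80; OOP now $5,619.
Claim 3 ($744): deductible already satisfied, so owner's share is 20% × $744 = $148.80. Owner owes $148.80 (running OOP $5,767.80).
Claim 4 ($12,647): deductible already satisfied, so owner's share is 20% × $12,647 = $2,529.40. Adding that to $5,767.80 gives $8,297.20, past the $8,050 cap; owner pays only $8,050 − $5,767.80 = $2,282.20.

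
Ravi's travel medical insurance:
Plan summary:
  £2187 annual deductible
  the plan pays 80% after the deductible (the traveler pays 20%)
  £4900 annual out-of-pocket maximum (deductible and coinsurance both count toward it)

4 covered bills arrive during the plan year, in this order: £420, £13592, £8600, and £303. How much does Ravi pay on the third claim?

Claim 1 — £420: entire amount goes to the deductible. Traveler owes £420 (running OOP £420).
Claim 2 — £13592: £1767 finishes the deductible; £11825 goes to coinsurance; traveler's 20% is £2365. Cost to traveler: £4132. OOP to date £4552.
Claim 3 — £8600: deductible met; 20% of £8600 = £1720. That would push OOP to £6272, over the £4900 cap, so traveler pays £4900 − £4552 = £348.

£348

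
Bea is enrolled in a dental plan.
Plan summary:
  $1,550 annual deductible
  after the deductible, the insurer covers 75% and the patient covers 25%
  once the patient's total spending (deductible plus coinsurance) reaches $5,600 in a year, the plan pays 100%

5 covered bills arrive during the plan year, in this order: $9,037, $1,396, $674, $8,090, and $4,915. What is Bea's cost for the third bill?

$168.50

Claim 1 — $9,037: $1,550 to deductible, leaving $7,487; coinsurance $7,487 × 25% = $1,871.75. Cost to patient: $3,421.75. OOP to date $3,421.75.
Claim 2 — $1,396: deductible met; 25% of $1,396 = $349. Patient owes $349 (running OOP $3,770.75).
Claim 3 — $674: 25% coinsurance on $674 = $168.50. Cost to patient: $168.50. OOP to date $3,939.25.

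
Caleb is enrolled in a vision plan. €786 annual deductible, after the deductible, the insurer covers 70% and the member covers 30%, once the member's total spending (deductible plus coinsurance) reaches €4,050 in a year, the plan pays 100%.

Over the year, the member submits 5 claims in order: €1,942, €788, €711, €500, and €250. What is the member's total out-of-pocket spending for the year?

Claim 1 — €1,942: €786 to deductible, leaving €1,156; member's 30% is €346.80. Cost to member: €1,132.80. OOP to date €1,132.80.
Claim 2 — €788: 30% coinsurance on €788 = €236.40. Member owes €236.40 (running OOP €1,369.20).
Claim 3 — €711: deductible already satisfied, so member's share is 30% × €711 = €213.30. Member owes €213.30 (running OOP €1,582.50).
Claim 4 — €500: 30% coinsurance on €500 = €150. Cost to member: €150. OOP to date €1,732.50.
Claim 5 — €250: deductible already satisfied, so member's share is 30% × €250 = €75. Member owes €75 (running OOP €1,807.50).
Summing the member's payments: €1,132.80 + €236.40 + €213.30 + €150 + €75 = €1,807.50.

€1,807.50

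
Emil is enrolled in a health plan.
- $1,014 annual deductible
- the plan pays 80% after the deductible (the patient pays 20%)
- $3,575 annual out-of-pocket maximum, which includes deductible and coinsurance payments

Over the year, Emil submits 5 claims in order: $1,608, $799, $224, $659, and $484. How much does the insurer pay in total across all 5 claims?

#1 ($1,608): $1,014 to deductible, leaving $594; 20% of $594 = $118.80. Patient owes $1,132.80 (running OOP $1,132.80). Plan pays $1,608 − $1,132.80 = $475.20.
#2 ($799): deductible met; 20% of $799 = $159.80. Patient owes $159.80 (running OOP $1,292.60). Insurer: $799 − $159.80 = $639.20.
#3 ($224): deductible already satisfied, so patient's share is 20% × $224 = $44.80. Patient owes $44.80 (running OOP $1,337.40). Plan pays $224 − $44.80 = $179.20.
#4 ($659): 20% coinsurance on $659 = $131.80. Cost to patient: $131.80. OOP to date $1,469.20. Plan pays $659 − $131.80 = $527.20.
#5 ($484): deductible met; 20% of $484 = $96.80. Cost to patient: $96.80. OOP to date $1,566. Plan pays $484 − $96.80 = $387.20.
Insurer total: $475.20 + $639.20 + $179.20 + $527.20 + $387.20 = $2,208.

$2,208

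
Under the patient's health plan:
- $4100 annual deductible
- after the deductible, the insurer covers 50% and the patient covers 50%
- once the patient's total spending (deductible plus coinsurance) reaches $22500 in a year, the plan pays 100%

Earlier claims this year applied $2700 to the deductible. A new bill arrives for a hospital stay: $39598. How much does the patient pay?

$19800

Remaining deductible: $4100 − $2700 = $1400.
The remaining $38198 (= $39598 − $1400) moves to coinsurance.
50% of $38198 = $19099 falls to the patient.
Patient responsibility before any cap: $1400 + $19099 = $20499.
That would bring total out-of-pocket to $23199, past the $22500 cap. The patient is capped at $22500 − $2700 = $19800 on this claim.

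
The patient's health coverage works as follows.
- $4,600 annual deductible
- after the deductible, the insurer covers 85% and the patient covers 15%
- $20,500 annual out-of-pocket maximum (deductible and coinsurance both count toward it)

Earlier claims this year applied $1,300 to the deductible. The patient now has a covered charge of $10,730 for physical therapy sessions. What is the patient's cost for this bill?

Deductible still to meet: $4,600 − $1,300 = $3,300.
The remaining $7,430 (= $10,730 − $3,300) moves to coinsurance.
Coinsurance: $7,430 × 15% = $1,114.50.
Patient responsibility before any cap: $3,300 + $1,114.50 = $4,414.50.
Year-to-date out-of-pocket becomes $1,300 + $4,414.50 = $5,714.50, still under the $20,500 maximum, so no cap applies.

$4,414.50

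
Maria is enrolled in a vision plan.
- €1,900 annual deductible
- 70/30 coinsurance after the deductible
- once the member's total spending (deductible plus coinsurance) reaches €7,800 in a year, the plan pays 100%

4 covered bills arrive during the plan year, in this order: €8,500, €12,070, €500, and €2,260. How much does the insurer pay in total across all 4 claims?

€15,530

Claim 1 — €8,500: deductible takes €1,900, €6,600 remains; coinsurance €6,600 × 30% = €1,980. Member owes €3,880 (running OOP €3,880). Insurer: €8,500 − €3,880 = €4,620.
Claim 2 — €12,070: deductible met; 30% of €12,070 = €3,621. Cost to member: €3,621. OOP to date €7,501. Plan pays €12,070 − €3,621 = €8,449.
Claim 3 — €500: 30% coinsurance on €500 = €150. Cost to member: €150. OOP to date €7,651. Plan pays €500 − €150 = €350.
Claim 4 — €2,260: deductible already satisfied, so member's share is 30% × €2,260 = €678. That would push OOP to €8,329, over the €7,800 cap, so member pays €7,800 − €7,651 = €149. Insurer: €2,260 − €149 = €2,111.
Insurer total = bills − member's total = €23,330 − €7,800 = €15,530.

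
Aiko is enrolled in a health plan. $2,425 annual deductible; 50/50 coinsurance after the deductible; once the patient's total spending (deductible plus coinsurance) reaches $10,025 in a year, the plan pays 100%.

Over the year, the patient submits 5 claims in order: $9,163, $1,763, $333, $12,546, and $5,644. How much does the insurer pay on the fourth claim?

Claim 1 ($9,163): $2,425 finishes the deductible; $6,738 goes to coinsurance; coinsurance $6,738 × 50% = $3,369. Patient owes $5,794 (running OOP $5,794). Plan pays $9,163 − $5,794 = $3,369.
Claim 2 ($1,763): deductible already satisfied, so patient's share is 50% × $1,763 = $881.50. Patient owes $881.50 (running OOP $6,675.50). Plan pays $1,763 − $881.50 = $881.50.
Claim 3 ($333): 50% coinsurance on $333 = $166.50. Cost to patient: $166.50. OOP to date $6,842. Plan pays $333 − $166.50 = $166.50.
Claim 4 ($12,546): deductible met; 50% of $12,546 = $6,273. OOP would hit $13,115 > $10,025, so the cap limits the patient to $10,025 − $6,842 = $3,183. Insurer: $12,546 − $3,183 = $9,363.

$9,363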